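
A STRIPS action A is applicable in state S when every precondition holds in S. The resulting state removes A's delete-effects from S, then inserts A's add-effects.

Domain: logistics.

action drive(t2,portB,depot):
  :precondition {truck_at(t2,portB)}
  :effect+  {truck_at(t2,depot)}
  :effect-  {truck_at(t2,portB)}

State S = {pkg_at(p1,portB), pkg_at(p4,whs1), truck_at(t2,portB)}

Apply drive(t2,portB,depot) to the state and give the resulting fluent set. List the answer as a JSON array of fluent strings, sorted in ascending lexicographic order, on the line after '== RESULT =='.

Progress:
  pre ⊆ S: {truck_at(t2,portB)} ⊆ S  — applicable
  S \ del = {pkg_at(p1,portB), pkg_at(p4,whs1)}
  ∪ add   = {pkg_at(p1,portB), pkg_at(p4,whs1), truck_at(t2,depot)}

== RESULT ==
["pkg_at(p1,portB)", "pkg_at(p4,whs1)", "truck_at(t2,depot)"]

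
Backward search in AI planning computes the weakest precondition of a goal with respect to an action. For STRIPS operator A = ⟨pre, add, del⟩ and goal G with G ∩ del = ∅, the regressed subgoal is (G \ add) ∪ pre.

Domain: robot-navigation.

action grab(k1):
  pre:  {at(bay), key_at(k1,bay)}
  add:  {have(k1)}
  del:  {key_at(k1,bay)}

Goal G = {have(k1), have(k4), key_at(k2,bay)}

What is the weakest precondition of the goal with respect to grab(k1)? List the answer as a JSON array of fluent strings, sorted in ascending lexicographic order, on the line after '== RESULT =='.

Compute (G \ add) ∪ pre:
  G ∩ del = {}  (empty — regression defined)
  G \ add = {have(k1), have(k4), key_at(k2,bay)} \ {have(k1)} = {have(k4), key_at(k2,bay)}
  ∪ pre   = {have(k4), key_at(k2,bay)} ∪ {at(bay), key_at(k1,bay)}
          = {at(bay), have(k4), key_at(k1,bay), key_at(k2,bay)}

== RESULT ==
["at(bay)", "have(k4)", "key_at(k1,bay)", "key_at(k2,bay)"]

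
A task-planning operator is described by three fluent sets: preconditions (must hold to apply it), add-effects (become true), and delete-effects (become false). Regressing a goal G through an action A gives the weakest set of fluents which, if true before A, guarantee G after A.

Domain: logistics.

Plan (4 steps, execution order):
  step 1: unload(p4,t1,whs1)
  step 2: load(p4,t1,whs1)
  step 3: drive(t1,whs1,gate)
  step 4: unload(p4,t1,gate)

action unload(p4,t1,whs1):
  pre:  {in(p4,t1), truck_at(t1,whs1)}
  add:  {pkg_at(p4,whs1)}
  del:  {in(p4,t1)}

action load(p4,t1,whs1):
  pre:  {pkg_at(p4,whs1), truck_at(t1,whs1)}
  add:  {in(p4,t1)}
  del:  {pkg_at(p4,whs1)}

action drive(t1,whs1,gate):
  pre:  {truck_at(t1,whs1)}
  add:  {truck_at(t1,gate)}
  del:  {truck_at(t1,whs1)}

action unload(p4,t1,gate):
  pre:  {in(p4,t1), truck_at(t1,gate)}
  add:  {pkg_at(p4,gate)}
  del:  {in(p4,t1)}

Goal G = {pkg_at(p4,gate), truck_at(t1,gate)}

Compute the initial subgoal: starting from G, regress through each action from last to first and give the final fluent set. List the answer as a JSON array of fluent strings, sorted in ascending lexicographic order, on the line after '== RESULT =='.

Regress step by step:
  through step 4 (unload(p4,t1,gate)): drop {pkg_at(p4,gate)}, keep {truck_at(t1,gate)}, require {in(p4,t1), truck_at(t1,gate)}
    → {in(p4,t1), truck_at(t1,gate)}
  through step 3 (drive(t1,whs1,gate)): drop {truck_at(t1,gate)}, keep {in(p4,t1)}, require {truck_at(t1,whs1)}
    → {in(p4,t1), truck_at(t1,whs1)}
  through step 2 (load(p4,t1,whs1)): drop {in(p4,t1)}, keep {truck_at(t1,whs1)}, require {pkg_at(p4,whs1), truck_at(t1,whs1)}
    → {pkg_at(p4,whs1), truck_at(t1,whs1)}
  through step 1 (unload(p4,t1,whs1)): drop {pkg_at(p4,whs1)}, keep {truck_at(t1,whs1)}, require {in(p4,t1), truck_at(t1,whs1)}
    → {in(p4,t1), truck_at(t1,whs1)}

== RESULT ==
["in(p4,t1)", "truck_at(t1,whs1)"]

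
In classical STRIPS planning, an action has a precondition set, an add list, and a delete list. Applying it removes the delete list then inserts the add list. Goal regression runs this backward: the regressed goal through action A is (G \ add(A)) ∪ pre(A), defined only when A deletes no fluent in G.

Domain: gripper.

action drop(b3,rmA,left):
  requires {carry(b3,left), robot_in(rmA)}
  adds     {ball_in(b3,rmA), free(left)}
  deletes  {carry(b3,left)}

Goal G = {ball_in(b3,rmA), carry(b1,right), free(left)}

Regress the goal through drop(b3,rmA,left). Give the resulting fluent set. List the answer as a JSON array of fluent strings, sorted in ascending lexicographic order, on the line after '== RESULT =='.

Compute (G \ add) ∪ pre:
  G ∩ del = {}  (empty — regression defined)
  G \ add = {ball_in(b3,rmA), carry(b1,right), free(left)} \ {ball_in(b3,rmA), free(left)} = {carry(b1,right)}
  ∪ pre   = {carry(b1,right)} ∪ {carry(b3,left), robot_in(rmA)}
          = {carry(b1,right), carry(b3,left), robot_in(rmA)}

== RESULT ==
["carry(b1,right)", "carry(b3,left)", "robot_in(rmA)"]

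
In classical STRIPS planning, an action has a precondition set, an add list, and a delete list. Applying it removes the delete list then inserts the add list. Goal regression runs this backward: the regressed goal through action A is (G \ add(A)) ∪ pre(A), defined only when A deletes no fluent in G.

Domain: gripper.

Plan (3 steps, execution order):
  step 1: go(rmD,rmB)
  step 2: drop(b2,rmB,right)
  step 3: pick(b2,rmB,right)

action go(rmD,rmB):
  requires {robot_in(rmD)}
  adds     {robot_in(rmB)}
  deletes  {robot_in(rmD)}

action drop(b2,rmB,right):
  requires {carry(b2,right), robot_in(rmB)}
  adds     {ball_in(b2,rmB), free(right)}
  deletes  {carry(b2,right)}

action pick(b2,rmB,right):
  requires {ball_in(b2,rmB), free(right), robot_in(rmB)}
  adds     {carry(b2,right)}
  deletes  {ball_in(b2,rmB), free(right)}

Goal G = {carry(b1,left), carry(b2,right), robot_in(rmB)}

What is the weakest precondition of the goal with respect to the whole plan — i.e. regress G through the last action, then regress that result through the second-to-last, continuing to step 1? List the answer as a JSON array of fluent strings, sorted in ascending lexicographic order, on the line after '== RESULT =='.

Regress step by step:
  through step 3 (pick(b2,rmB,right)): drop {carry(b2,right)}, keep {carry(b1,left), robot_in(rmB)}, require {ball_in(b2,rmB), free(right), robot_in(rmB)}
    → {ball_in(b2,rmB), carry(b1,left), free(right), robot_in(rmB)}
  through step 2 (drop(b2,rmB,right)): drop {ball_in(b2,rmB), free(right)}, keep {carry(b1,left), robot_in(rmB)}, require {carry(b2,right), robot_in(rmB)}
    → {carry(b1,left), carry(b2,right), robot_in(rmB)}
  through step 1 (go(rmD,rmB)): drop {robot_in(rmB)}, keep {carry(b1,left), carry(b2,right)}, require {robot_in(rmD)}
    → {carry(b1,left), carry(b2,right), robot_in(rmD)}

== RESULT ==
["carry(b1,left)", "carry(b2,right)", "robot_in(rmD)"]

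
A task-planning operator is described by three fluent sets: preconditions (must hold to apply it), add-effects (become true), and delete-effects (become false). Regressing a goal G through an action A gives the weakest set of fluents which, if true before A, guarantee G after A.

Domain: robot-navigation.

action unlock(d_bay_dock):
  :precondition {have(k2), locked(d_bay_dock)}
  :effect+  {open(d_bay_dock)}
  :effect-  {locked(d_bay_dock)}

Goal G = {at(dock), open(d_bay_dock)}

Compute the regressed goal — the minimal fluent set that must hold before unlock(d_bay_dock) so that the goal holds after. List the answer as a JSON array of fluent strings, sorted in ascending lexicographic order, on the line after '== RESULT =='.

Regress:
  G ∩ del = {}  (empty — regression defined)
  G \ add = {at(dock), open(d_bay_dock)} \ {open(d_bay_dock)} = {at(dock)}
  ∪ pre   = {at(dock)} ∪ {have(k2), locked(d_bay_dock)}
          = {at(dock), have(k2), locked(d_bay_dock)}

== RESULT ==
["at(dock)", "have(k2)", "locked(d_bay_dock)"]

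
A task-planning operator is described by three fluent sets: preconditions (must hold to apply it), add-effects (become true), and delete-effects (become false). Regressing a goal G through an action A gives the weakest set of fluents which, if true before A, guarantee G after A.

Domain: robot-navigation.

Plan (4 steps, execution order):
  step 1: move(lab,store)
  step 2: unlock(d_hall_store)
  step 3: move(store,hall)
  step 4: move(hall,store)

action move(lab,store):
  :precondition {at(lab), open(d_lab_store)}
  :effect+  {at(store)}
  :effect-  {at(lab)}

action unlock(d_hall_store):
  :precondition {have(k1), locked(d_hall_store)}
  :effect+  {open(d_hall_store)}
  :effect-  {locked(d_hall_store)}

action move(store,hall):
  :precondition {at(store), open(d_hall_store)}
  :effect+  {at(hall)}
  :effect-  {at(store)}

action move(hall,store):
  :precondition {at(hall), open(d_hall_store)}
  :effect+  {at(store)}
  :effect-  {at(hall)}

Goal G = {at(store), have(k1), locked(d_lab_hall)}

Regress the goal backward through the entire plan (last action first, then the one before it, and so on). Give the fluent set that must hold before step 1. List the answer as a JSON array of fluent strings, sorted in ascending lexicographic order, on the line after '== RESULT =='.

Regress step by step:
  through step 4 (move(hall,store)): drop {at(store)}, keep {have(k1), locked(d_lab_hall)}, require {at(hall), open(d_hall_store)}
    → {at(hall), have(k1), locked(d_lab_hall), open(d_hall_store)}
  through step 3 (move(store,hall)): drop {at(hall)}, keep {have(k1), locked(d_lab_hall), open(d_hall_store)}, require {at(store), open(d_hall_store)}
    → {at(store), have(k1), locked(d_lab_hall), open(d_hall_store)}
  through step 2 (unlock(d_hall_store)): drop {open(d_hall_store)}, keep {at(store), have(k1), locked(d_lab_hall)}, require {have(k1), locked(d_hall_store)}
    → {at(store), have(k1), locked(d_hall_store), locked(d_lab_hall)}
  through step 1 (move(lab,store)): drop {at(store)}, keep {have(k1), locked(d_hall_store), locked(d_lab_hall)}, require {at(lab), open(d_lab_store)}
    → {at(lab), have(k1), locked(d_hall_store), locked(d_lab_hall), open(d_lab_store)}

== RESULT ==
["at(lab)", "have(k1)", "locked(d_hall_store)", "locked(d_lab_hall)", "open(d_lab_store)"]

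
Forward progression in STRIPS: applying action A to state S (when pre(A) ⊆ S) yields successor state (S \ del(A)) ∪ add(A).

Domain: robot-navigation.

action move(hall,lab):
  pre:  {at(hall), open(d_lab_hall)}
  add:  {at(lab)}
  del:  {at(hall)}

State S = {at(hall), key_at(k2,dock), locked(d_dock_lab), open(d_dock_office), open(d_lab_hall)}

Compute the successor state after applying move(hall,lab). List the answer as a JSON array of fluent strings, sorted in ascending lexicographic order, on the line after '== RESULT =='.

Compute (S \ del) ∪ add:
  pre ⊆ S: {at(hall), open(d_lab_hall)} ⊆ S  — applicable
  S \ del = {key_at(k2,dock), locked(d_dock_lab), open(d_dock_office), open(d_lab_hall)}
  ∪ add   = {at(lab), key_at(k2,dock), locked(d_dock_lab), open(d_dock_office), open(d_lab_hall)}

== RESULT ==
["at(lab)", "key_at(k2,dock)", "locked(d_dock_lab)", "open(d_dock_office)", "open(d_lab_hall)"]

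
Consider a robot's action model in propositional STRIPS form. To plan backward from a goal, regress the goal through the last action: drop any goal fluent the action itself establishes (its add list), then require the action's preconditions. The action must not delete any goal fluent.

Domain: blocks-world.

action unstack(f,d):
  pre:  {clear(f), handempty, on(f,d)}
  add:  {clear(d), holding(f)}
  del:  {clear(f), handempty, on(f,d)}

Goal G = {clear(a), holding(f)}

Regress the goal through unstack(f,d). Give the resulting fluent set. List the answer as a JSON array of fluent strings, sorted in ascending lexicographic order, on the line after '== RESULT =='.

Compute (G \ add) ∪ pre:
  G ∩ del = {}  (empty — regression defined)
  G \ add = {clear(a), holding(f)} \ {clear(d), holding(f)} = {clear(a)}
  ∪ pre   = {clear(a)} ∪ {clear(f), handempty, on(f,d)}
          = {clear(a), clear(f), handempty, on(f,d)}

== RESULT ==
["clear(a)", "clear(f)", "handempty", "on(f,d)"]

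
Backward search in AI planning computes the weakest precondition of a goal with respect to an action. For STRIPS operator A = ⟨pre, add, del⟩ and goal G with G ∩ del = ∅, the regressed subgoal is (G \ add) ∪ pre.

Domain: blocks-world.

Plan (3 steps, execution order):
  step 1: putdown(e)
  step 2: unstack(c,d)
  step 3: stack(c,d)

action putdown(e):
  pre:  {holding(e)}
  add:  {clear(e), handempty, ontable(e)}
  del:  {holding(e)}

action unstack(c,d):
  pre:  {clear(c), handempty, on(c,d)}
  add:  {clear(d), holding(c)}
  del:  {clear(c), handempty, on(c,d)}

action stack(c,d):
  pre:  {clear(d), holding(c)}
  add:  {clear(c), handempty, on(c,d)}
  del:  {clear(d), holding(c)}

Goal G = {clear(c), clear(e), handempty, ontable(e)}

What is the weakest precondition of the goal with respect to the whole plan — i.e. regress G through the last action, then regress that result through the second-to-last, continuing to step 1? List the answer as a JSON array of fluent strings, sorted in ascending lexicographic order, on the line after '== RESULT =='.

Work backward from the goal:
  through step 3 (stack(c,d)): drop {clear(c), handempty}, keep {clear(e), ontable(e)}, require {clear(d), holding(c)}
    → {clear(d), clear(e), holding(c), ontable(e)}
  through step 2 (unstack(c,d)): drop {clear(d), holding(c)}, keep {clear(e), ontable(e)}, require {clear(c), handempty, on(c,d)}
    → {clear(c), clear(e), handempty, on(c,d), ontable(e)}
  through step 1 (putdown(e)): drop {clear(e), handempty, ontable(e)}, keep {clear(c), on(c,d)}, require {holding(e)}
    → {clear(c), holding(e), on(c,d)}

== RESULT ==
["clear(c)", "holding(e)", "on(c,d)"]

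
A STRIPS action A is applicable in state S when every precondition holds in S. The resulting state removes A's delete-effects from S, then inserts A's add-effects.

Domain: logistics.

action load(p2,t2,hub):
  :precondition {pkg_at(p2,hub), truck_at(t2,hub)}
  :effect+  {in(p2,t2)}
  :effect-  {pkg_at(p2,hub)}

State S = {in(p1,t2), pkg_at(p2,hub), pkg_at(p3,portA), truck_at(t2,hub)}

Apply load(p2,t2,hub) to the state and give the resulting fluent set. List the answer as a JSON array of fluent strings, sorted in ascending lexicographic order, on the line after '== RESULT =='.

Compute (S \ del) ∪ add:
  pre ⊆ S: {pkg_at(p2,hub), truck_at(t2,hub)} ⊆ S  — applicable
  S \ del = {in(p1,t2), pkg_at(p3,portA), truck_at(t2,hub)}
  ∪ add   = {in(p1,t2), in(p2,t2), pkg_at(p3,portA), truck_at(t2,hub)}

== RESULT ==
["in(p1,t2)", "in(p2,t2)", "pkg_at(p3,portA)", "truck_at(t2,hub)"]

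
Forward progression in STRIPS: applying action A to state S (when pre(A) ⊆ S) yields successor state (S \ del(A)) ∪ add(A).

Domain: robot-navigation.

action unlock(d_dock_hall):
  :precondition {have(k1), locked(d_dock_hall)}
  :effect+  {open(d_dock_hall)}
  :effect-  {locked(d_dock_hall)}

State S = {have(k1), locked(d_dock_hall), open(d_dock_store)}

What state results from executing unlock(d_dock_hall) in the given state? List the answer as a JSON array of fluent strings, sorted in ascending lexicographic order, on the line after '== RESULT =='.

Progress:
  pre ⊆ S: {have(k1), locked(d_dock_hall)} ⊆ S  — applicable
  S \ del = {have(k1), open(d_dock_store)}
  ∪ add   = {have(k1), open(d_dock_hall), open(d_dock_store)}

== RESULT ==
["have(k1)", "open(d_dock_hall)", "open(d_dock_store)"]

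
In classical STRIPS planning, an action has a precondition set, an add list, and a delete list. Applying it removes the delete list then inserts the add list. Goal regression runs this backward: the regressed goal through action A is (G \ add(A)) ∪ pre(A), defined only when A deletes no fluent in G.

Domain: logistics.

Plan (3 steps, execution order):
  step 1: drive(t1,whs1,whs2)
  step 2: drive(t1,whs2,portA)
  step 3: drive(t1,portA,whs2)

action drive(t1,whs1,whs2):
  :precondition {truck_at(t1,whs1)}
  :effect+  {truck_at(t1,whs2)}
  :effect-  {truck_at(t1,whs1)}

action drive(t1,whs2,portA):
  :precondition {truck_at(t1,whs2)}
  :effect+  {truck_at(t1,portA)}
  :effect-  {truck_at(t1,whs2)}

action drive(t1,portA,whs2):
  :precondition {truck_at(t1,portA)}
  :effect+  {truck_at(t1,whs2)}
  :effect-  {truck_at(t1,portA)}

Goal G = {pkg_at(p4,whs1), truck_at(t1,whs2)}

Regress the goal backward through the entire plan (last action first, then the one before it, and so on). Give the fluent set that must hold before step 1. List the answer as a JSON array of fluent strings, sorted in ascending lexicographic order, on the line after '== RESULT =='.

Work backward from the goal:
  through step 3 (drive(t1,portA,whs2)): drop {truck_at(t1,whs2)}, keep {pkg_at(p4,whs1)}, require {truck_at(t1,portA)}
    → {pkg_at(p4,whs1), truck_at(t1,portA)}
  through step 2 (drive(t1,whs2,portA)): drop {truck_at(t1,portA)}, keep {pkg_at(p4,whs1)}, require {truck_at(t1,whs2)}
    → {pkg_at(p4,whs1), truck_at(t1,whs2)}
  through step 1 (drive(t1,whs1,whs2)): drop {truck_at(t1,whs2)}, keep {pkg_at(p4,whs1)}, require {truck_at(t1,whs1)}
    → {pkg_at(p4,whs1), truck_at(t1,whs1)}

== RESULT ==
["pkg_at(p4,whs1)", "truck_at(t1,whs1)"]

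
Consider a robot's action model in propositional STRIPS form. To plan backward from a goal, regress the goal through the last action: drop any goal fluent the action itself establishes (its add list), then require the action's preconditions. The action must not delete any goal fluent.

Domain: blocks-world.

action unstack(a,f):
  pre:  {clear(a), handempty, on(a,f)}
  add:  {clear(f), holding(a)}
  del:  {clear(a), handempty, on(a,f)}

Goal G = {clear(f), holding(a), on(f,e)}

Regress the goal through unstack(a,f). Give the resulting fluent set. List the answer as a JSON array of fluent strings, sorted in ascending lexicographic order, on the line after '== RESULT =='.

Compute (G \ add) ∪ pre:
  G ∩ del = {}  (empty — regression defined)
  G \ add = {clear(f), holding(a), on(f,e)} \ {clear(f), holding(a)} = {on(f,e)}
  ∪ pre   = {on(f,e)} ∪ {clear(a), handempty, on(a,f)}
          = {clear(a), handempty, on(a,f), on(f,e)}

== RESULT ==
["clear(a)", "handempty", "on(a,f)", "on(f,e)"]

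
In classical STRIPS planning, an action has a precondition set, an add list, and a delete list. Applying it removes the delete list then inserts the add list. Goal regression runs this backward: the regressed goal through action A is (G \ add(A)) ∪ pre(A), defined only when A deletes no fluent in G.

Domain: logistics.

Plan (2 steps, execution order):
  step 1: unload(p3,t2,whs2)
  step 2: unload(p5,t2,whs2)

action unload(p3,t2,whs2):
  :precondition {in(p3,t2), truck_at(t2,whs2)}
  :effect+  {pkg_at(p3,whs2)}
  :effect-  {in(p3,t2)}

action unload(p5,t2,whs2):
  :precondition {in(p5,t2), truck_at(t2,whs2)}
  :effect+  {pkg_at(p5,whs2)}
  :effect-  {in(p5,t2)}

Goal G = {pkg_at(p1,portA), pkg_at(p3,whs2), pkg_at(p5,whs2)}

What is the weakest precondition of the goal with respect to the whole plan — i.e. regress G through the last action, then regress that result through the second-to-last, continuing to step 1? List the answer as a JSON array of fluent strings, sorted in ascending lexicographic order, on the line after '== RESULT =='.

Regress step by step:
  through step 2 (unload(p5,t2,whs2)): drop {pkg_at(p5,whs2)}, keep {pkg_at(p1,portA), pkg_at(p3,whs2)}, require {in(p5,t2), truck_at(t2,whs2)}
    → {in(p5,t2), pkg_at(p1,portA), pkg_at(p3,whs2), truck_at(t2,whs2)}
  through step 1 (unload(p3,t2,whs2)): drop {pkg_at(p3,whs2)}, keep {in(p5,t2), pkg_at(p1,portA), truck_at(t2,whs2)}, require {in(p3,t2), truck_at(t2,whs2)}
    → {in(p3,t2), in(p5,t2), pkg_at(p1,portA), truck_at(t2,whs2)}

== RESULT ==
["in(p3,t2)", "in(p5,t2)", "pkg_at(p1,portA)", "truck_at(t2,whs2)"]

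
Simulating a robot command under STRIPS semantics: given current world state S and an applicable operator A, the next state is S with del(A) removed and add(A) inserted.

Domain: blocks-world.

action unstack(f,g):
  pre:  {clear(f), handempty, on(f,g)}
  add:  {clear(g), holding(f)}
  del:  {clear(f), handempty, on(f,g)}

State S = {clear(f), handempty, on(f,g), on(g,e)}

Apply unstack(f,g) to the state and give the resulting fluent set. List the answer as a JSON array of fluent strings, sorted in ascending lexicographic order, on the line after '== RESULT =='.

Progress:
  pre ⊆ S: {clear(f), handempty, on(f,g)} ⊆ S  — applicable
  S \ del = {on(g,e)}
  ∪ add   = {clear(g), holding(f), on(g,e)}

== RESULT ==
["clear(g)", "holding(f)", "on(g,e)"]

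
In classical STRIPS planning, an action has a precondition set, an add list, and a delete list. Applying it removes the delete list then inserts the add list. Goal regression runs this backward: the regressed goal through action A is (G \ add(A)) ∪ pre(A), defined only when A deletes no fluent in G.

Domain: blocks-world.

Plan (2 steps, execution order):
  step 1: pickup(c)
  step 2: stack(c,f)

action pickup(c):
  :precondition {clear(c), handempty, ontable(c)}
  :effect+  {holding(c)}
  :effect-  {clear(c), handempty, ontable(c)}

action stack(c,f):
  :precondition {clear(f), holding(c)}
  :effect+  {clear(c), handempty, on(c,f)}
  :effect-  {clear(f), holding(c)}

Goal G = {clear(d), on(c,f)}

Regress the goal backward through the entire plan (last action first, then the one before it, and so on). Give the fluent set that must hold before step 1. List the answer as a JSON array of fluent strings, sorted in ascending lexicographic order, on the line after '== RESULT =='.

Work backward from the goal:
  through step 2 (stack(c,f)): drop {on(c,f)}, keep {clear(d)}, require {clear(f), holding(c)}
    → {clear(d), clear(f), holding(c)}
  through step 1 (pickup(c)): drop {holding(c)}, keep {clear(d), clear(f)}, require {clear(c), handempty, ontable(c)}
    → {clear(c), clear(d), clear(f), handempty, ontable(c)}

== RESULT ==
["clear(c)", "clear(d)", "clear(f)", "handempty", "ontable(c)"]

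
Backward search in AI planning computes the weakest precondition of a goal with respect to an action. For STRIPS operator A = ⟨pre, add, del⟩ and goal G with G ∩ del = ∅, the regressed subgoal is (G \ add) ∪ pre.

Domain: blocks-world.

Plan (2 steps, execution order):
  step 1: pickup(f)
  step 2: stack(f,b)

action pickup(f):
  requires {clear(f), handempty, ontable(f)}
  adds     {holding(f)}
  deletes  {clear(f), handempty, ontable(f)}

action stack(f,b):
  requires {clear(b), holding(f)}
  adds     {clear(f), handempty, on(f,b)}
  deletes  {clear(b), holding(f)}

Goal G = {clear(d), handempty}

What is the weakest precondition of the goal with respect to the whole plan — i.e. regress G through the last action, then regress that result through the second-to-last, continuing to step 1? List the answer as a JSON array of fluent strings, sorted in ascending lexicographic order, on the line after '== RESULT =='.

Regress step by step:
  through step 2 (stack(f,b)): drop {handempty}, keep {clear(d)}, require {clear(b), holding(f)}
    → {clear(b), clear(d), holding(f)}
  through step 1 (pickup(f)): drop {holding(f)}, keep {clear(b), clear(d)}, require {clear(f), handempty, ontable(f)}
    → {clear(b), clear(d), clear(f), handempty, ontable(f)}

== RESULT ==
["clear(b)", "clear(d)", "clear(f)", "handempty", "ontable(f)"]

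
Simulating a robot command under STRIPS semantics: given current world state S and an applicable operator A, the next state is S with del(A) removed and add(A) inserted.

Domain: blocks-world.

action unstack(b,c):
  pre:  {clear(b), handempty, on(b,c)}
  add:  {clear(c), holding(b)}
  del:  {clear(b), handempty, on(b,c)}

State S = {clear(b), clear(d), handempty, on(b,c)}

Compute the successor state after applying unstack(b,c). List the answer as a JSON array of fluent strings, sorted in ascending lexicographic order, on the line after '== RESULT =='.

Progress:
  pre ⊆ S: {clear(b), handempty, on(b,c)} ⊆ S  — applicable
  S \ del = {clear(d)}
  ∪ add   = {clear(c), clear(d), holding(b)}

== RESULT ==
["clear(c)", "clear(d)", "holding(b)"]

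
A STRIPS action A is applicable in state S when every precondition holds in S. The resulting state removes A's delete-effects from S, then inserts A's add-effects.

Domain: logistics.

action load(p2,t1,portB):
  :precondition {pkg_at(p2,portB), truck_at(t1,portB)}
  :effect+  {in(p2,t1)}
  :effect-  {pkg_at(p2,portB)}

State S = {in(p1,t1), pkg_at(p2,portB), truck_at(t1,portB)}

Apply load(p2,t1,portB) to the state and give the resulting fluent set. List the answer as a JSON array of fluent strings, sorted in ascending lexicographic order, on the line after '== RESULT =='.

Compute (S \ del) ∪ add:
  pre ⊆ S: {pkg_at(p2,portB), truck_at(t1,portB)} ⊆ S  — applicable
  S \ del = {in(p1,t1), truck_at(t1,portB)}
  ∪ add   = {in(p1,t1), in(p2,t1), truck_at(t1,portB)}

== RESULT ==
["in(p1,t1)", "in(p2,t1)", "truck_at(t1,portB)"]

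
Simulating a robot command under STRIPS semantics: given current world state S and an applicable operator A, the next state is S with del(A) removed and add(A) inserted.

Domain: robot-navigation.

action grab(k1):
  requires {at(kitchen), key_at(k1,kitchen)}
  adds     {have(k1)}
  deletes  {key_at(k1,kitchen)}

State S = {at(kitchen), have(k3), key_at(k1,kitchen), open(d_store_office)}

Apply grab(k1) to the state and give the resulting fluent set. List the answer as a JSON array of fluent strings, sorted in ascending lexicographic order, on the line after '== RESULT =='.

Progress:
  pre ⊆ S: {at(kitchen), key_at(k1,kitchen)} ⊆ S  — applicable
  S \ del = {at(kitchen), have(k3), open(d_store_office)}
  ∪ add   = {at(kitchen), have(k1), have(k3), open(d_store_office)}

== RESULT ==
["at(kitchen)", "have(k1)", "have(k3)", "open(d_store_office)"]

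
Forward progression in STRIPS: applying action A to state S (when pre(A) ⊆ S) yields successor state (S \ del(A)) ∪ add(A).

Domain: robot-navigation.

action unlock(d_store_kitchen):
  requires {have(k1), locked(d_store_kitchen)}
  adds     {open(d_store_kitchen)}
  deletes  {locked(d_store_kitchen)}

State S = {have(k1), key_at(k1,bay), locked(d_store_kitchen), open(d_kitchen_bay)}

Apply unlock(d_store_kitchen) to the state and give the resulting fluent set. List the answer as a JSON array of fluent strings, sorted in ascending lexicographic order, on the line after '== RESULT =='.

Compute (S \ del) ∪ add:
  pre ⊆ S: {have(k1), locked(d_store_kitchen)} ⊆ S  — applicable
  S \ del = {have(k1), key_at(k1,bay), open(d_kitchen_bay)}
  ∪ add   = {have(k1), key_at(k1,bay), open(d_kitchen_bay), open(d_store_kitchen)}

== RESULT ==
["have(k1)", "key_at(k1,bay)", "open(d_kitchen_bay)", "open(d_store_kitchen)"]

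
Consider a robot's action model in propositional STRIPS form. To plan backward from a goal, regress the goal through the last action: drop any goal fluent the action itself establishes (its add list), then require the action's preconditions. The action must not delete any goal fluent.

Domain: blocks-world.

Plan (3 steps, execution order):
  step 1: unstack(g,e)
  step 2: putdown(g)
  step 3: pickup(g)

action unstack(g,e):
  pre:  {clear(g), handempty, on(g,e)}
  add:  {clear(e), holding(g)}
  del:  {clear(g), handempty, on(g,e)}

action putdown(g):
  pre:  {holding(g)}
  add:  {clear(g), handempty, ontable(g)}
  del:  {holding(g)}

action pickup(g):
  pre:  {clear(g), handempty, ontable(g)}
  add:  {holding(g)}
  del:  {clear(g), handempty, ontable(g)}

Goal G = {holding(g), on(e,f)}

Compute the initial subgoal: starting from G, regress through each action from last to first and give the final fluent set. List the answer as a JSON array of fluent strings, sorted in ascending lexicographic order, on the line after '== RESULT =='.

Regress step by step:
  through step 3 (pickup(g)): drop {holding(g)}, keep {on(e,f)}, require {clear(g), handempty, ontable(g)}
    → {clear(g), handempty, on(e,f), ontable(g)}
  through step 2 (putdown(g)): drop {clear(g), handempty, ontable(g)}, keep {on(e,f)}, require {holding(g)}
    → {holding(g), on(e,f)}
  through step 1 (unstack(g,e)): drop {holding(g)}, keep {on(e,f)}, require {clear(g), handempty, on(g,e)}
    → {clear(g), handempty, on(e,f), on(g,e)}

== RESULT ==
["clear(g)", "handempty", "on(e,f)", "on(g,e)"]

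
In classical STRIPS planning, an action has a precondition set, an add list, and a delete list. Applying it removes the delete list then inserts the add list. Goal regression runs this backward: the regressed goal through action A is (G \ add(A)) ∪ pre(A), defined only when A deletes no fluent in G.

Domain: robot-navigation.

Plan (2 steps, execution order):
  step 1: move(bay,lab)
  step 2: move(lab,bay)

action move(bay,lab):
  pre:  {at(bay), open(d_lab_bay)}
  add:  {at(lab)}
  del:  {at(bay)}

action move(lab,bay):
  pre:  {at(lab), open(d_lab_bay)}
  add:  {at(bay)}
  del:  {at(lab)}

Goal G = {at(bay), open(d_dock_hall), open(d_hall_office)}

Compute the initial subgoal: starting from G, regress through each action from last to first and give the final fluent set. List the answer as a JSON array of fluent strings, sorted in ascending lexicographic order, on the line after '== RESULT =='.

Regress step by step:
  through step 2 (move(lab,bay)): drop {at(bay)}, keep {open(d_dock_hall), open(d_hall_office)}, require {at(lab), open(d_lab_bay)}
    → {at(lab), open(d_dock_hall), open(d_hall_office), open(d_lab_bay)}
  through step 1 (move(bay,lab)): drop {at(lab)}, keep {open(d_dock_hall), open(d_hall_office), open(d_lab_bay)}, require {at(bay), open(d_lab_bay)}
    → {at(bay), open(d_dock_hall), open(d_hall_office), open(d_lab_bay)}

== RESULT ==
["at(bay)", "open(d_dock_hall)", "open(d_hall_office)", "open(d_lab_bay)"]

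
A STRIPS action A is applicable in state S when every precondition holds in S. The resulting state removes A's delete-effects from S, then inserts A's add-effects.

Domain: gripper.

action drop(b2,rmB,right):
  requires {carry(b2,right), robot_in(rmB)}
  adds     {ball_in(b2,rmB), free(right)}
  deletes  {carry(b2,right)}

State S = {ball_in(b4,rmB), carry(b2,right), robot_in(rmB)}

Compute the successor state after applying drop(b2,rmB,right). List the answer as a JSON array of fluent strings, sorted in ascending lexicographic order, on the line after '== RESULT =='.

Compute (S \ del) ∪ add:
  pre ⊆ S: {carry(b2,right), robot_in(rmB)} ⊆ S  — applicable
  S \ del = {ball_in(b4,rmB), robot_in(rmB)}
  ∪ add   = {ball_in(b2,rmB), ball_in(b4,rmB), free(right), robot_in(rmB)}

== RESULT ==
["ball_in(b2,rmB)", "ball_in(b4,rmB)", "free(right)", "robot_in(rmB)"]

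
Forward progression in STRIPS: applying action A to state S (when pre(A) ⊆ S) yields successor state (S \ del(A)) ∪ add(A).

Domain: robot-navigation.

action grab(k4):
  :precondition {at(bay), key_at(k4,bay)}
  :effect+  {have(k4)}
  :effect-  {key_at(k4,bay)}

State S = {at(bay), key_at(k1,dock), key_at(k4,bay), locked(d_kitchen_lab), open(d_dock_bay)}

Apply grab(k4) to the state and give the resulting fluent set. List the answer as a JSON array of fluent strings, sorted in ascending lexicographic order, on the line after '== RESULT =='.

Compute (S \ del) ∪ add:
  pre ⊆ S: {at(bay), key_at(k4,bay)} ⊆ S  — applicable
  S \ del = {at(bay), key_at(k1,dock), locked(d_kitchen_lab), open(d_dock_bay)}
  ∪ add   = {at(bay), have(k4), key_at(k1,dock), locked(d_kitchen_lab), open(d_dock_bay)}

== RESULT ==
["at(bay)", "have(k4)", "key_at(k1,dock)", "locked(d_kitchen_lab)", "open(d_dock_bay)"]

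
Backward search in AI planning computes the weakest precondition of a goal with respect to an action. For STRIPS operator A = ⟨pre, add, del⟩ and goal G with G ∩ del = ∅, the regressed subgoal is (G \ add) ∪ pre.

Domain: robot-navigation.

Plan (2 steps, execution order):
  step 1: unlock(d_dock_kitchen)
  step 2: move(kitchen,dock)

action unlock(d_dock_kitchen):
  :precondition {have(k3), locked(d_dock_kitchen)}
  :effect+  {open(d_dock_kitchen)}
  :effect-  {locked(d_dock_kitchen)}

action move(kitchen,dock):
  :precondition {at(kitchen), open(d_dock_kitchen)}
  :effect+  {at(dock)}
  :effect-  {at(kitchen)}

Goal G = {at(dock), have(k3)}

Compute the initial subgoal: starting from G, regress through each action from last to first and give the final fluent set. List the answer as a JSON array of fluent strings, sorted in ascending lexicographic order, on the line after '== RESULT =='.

Regress step by step:
  through step 2 (move(kitchen,dock)): drop {at(dock)}, keep {have(k3)}, require {at(kitchen), open(d_dock_kitchen)}
    → {at(kitchen), have(k3), open(d_dock_kitchen)}
  through step 1 (unlock(d_dock_kitchen)): drop {open(d_dock_kitchen)}, keep {at(kitchen), have(k3)}, require {have(k3), locked(d_dock_kitchen)}
    → {at(kitchen), have(k3), locked(d_dock_kitchen)}

== RESULT ==
["at(kitchen)", "have(k3)", "locked(d_dock_kitchen)"]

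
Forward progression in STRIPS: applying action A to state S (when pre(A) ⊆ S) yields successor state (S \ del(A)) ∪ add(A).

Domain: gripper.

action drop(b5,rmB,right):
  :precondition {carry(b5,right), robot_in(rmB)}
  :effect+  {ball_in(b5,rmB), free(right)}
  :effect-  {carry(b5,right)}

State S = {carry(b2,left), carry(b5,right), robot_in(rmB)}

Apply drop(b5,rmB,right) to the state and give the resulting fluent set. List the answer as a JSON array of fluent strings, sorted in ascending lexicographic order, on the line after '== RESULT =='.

Compute (S \ del) ∪ add:
  pre ⊆ S: {carry(b5,right), robot_in(rmB)} ⊆ S  — applicable
  S \ del = {carry(b2,left), robot_in(rmB)}
  ∪ add   = {ball_in(b5,rmB), carry(b2,left), free(right), robot_in(rmB)}

== RESULT ==
["ball_in(b5,rmB)", "carry(b2,left)", "free(right)", "robot_in(rmB)"]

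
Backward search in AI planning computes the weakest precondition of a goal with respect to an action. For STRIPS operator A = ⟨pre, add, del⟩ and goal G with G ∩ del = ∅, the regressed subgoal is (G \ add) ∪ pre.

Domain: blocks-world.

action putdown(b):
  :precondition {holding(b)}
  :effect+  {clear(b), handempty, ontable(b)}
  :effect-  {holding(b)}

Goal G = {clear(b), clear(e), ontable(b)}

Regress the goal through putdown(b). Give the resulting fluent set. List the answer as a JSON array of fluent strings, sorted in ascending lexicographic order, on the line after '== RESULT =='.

Regress:
  G ∩ del = {}  (empty — regression defined)
  G \ add = {clear(b), clear(e), ontable(b)} \ {clear(b), handempty, ontable(b)} = {clear(e)}
  ∪ pre   = {clear(e)} ∪ {holding(b)}
          = {clear(e), holding(b)}

== RESULT ==
["clear(e)", "holding(b)"]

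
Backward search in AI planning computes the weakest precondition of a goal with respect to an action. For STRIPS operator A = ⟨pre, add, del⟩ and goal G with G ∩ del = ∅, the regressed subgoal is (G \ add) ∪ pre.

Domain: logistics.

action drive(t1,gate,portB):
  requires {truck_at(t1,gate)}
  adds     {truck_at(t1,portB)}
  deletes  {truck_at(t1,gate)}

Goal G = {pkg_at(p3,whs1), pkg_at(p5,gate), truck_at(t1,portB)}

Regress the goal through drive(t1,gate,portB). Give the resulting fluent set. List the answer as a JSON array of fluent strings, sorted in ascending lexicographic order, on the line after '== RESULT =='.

Regress:
  G ∩ del = {}  (empty — regression defined)
  G \ add = {pkg_at(p3,whs1), pkg_at(p5,gate), truck_at(t1,portB)} \ {truck_at(t1,portB)} = {pkg_at(p3,whs1), pkg_at(p5,gate)}
  ∪ pre   = {pkg_at(p3,whs1), pkg_at(p5,gate)} ∪ {truck_at(t1,gate)}
          = {pkg_at(p3,whs1), pkg_at(p5,gate), truck_at(t1,gate)}

== RESULT ==
["pkg_at(p3,whs1)", "pkg_at(p5,gate)", "truck_at(t1,gate)"]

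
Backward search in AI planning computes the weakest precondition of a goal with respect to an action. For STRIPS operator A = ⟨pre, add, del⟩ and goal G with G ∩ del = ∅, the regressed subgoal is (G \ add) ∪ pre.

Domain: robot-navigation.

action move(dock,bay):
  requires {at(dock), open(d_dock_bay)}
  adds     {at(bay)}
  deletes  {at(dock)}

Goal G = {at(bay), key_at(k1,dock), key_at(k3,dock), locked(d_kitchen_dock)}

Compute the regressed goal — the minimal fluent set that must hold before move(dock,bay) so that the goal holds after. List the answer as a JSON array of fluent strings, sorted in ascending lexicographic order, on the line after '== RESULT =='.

Compute (G \ add) ∪ pre:
  G ∩ del = {}  (empty — regression defined)
  G \ add = {at(bay), key_at(k1,dock), key_at(k3,dock), locked(d_kitchen_dock)} \ {at(bay)} = {key_at(k1,dock), key_at(k3,dock), locked(d_kitchen_dock)}
  ∪ pre   = {key_at(k1,dock), key_at(k3,dock), locked(d_kitchen_dock)} ∪ {at(dock), open(d_dock_bay)}
          = {at(dock), key_at(k1,dock), key_at(k3,dock), locked(d_kitchen_dock), open(d_dock_bay)}

== RESULT ==
["at(dock)", "key_at(k1,dock)", "key_at(k3,dock)", "locked(d_kitchen_dock)", "open(d_dock_bay)"]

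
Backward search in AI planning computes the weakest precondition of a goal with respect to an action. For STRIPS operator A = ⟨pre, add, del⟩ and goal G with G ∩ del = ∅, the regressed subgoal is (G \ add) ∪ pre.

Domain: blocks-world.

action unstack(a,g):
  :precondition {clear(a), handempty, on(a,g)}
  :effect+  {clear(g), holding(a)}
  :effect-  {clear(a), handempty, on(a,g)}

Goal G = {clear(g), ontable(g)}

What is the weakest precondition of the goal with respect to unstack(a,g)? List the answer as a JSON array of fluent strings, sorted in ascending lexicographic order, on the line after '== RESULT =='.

Regress:
  G ∩ del = {}  (empty — regression defined)
  G \ add = {clear(g), ontable(g)} \ {clear(g), holding(a)} = {ontable(g)}
  ∪ pre   = {ontable(g)} ∪ {clear(a), handempty, on(a,g)}
          = {clear(a), handempty, on(a,g), ontable(g)}

== RESULT ==
["clear(a)", "handempty", "on(a,g)", "ontable(g)"]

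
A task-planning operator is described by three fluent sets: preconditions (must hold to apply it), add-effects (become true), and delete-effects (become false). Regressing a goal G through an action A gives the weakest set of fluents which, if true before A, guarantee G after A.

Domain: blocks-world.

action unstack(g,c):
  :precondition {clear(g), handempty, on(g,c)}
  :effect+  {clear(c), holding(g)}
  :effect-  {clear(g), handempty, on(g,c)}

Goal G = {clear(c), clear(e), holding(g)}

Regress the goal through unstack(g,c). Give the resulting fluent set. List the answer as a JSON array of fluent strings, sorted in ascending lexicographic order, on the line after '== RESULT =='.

Compute (G \ add) ∪ pre:
  G ∩ del = {}  (empty — regression defined)
  G \ add = {clear(c), clear(e), holding(g)} \ {clear(c), holding(g)} = {clear(e)}
  ∪ pre   = {clear(e)} ∪ {clear(g), handempty, on(g,c)}
          = {clear(e), clear(g), handempty, on(g,c)}

== RESULT ==
["clear(e)", "clear(g)", "handempty", "on(g,c)"]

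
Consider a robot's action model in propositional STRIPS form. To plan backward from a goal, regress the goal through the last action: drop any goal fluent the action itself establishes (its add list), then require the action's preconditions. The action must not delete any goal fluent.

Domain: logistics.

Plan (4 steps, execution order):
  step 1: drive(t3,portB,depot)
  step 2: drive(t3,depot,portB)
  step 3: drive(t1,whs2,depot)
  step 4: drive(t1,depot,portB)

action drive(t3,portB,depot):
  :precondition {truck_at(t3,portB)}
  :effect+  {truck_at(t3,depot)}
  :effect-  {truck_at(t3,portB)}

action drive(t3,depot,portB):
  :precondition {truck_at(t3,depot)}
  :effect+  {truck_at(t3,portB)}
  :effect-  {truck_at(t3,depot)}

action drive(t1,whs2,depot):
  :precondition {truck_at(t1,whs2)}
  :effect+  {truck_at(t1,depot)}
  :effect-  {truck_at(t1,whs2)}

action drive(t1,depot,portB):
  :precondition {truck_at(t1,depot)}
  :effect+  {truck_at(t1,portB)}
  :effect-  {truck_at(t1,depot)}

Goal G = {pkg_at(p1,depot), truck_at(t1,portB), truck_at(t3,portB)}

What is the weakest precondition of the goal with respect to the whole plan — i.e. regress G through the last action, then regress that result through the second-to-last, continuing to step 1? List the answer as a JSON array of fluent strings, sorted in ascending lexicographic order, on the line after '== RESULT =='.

Work backward from the goal:
  through step 4 (drive(t1,depot,portB)): drop {truck_at(t1,portB)}, keep {pkg_at(p1,depot), truck_at(t3,portB)}, require {truck_at(t1,depot)}
    → {pkg_at(p1,depot), truck_at(t1,depot), truck_at(t3,portB)}
  through step 3 (drive(t1,whs2,depot)): drop {truck_at(t1,depot)}, keep {pkg_at(p1,depot), truck_at(t3,portB)}, require {truck_at(t1,whs2)}
    → {pkg_at(p1,depot), truck_at(t1,whs2), truck_at(t3,portB)}
  through step 2 (drive(t3,depot,portB)): drop {truck_at(t3,portB)}, keep {pkg_at(p1,depot), truck_at(t1,whs2)}, require {truck_at(t3,depot)}
    → {pkg_at(p1,depot), truck_at(t1,whs2), truck_at(t3,depot)}
  through step 1 (drive(t3,portB,depot)): drop {truck_at(t3,depot)}, keep {pkg_at(p1,depot), truck_at(t1,whs2)}, require {truck_at(t3,portB)}
    → {pkg_at(p1,depot), truck_at(t1,whs2), truck_at(t3,portB)}

== RESULT ==
["pkg_at(p1,depot)", "truck_at(t1,whs2)", "truck_at(t3,portB)"]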